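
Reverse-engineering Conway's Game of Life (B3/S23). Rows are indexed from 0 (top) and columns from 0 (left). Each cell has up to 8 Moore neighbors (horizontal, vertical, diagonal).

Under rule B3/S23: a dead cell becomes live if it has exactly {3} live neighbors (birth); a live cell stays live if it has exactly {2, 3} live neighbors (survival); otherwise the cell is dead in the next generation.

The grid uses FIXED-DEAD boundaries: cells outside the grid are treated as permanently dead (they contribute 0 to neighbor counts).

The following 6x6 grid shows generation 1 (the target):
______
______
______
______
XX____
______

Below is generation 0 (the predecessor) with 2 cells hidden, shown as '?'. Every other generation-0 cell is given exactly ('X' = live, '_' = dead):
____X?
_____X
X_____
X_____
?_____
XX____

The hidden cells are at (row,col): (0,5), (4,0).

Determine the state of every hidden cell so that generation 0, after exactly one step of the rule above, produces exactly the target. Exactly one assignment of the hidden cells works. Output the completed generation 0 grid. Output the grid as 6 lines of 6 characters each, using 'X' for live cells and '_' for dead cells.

Answer: ____X_
_____X
X_____
X_____
______
XX____

Derivation:
Hidden generation-0 cells (in order): (0,5), (4,0).
A hidden cell only influences target cells in its own 3x3 neighborhood. Try each of the 2^2 = 4 assignments, step the completed generation 0 forward once under B3/S23, and compare with the target:
  (0,5)=_ (4,0)=_ -> step reproduces the target at every cell -> ACCEPT
  (0,5)=_ (4,0)=X -> step gives (3,0)='X' but target has '_' -> reject
  (0,5)=X (4,0)=_ -> step gives (0,4)='X' but target has '_' -> reject
  (0,5)=X (4,0)=X -> step gives (0,4)='X' but target has '_' -> reject
Unique solution: (0,5)=dead, (4,0)=dead.
Check: live-neighbor counts of every cell in the completed generation 0:
000112
110121
120011
120000
331000
111000
Applying B3/S23 to generation 0 with these counts gives:
______
______
______
______
XX____
______
which matches the target exactly.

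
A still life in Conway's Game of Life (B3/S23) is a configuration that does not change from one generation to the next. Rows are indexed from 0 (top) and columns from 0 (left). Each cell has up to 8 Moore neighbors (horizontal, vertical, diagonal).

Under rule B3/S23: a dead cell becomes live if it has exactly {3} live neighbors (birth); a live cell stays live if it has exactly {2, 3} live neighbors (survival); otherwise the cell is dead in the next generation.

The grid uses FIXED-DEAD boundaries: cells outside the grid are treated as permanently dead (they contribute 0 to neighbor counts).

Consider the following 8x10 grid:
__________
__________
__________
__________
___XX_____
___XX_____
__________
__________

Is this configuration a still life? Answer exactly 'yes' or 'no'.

Compute generation 1 and compare to generation 0 (given above):
Generation 1:
__________
__________
__________
__________
___XX_____
___XX_____
__________
__________
The grids are IDENTICAL -> still life.

Answer: yes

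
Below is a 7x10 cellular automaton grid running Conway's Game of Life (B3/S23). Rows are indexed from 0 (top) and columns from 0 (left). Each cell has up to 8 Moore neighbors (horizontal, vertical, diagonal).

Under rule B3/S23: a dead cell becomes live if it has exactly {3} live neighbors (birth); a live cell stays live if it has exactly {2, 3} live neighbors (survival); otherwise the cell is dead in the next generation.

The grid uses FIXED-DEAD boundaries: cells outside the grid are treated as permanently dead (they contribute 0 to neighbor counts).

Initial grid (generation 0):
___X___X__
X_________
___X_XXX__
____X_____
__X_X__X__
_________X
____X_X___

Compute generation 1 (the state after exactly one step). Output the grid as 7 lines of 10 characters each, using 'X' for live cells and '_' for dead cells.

Answer: __________
____X__X__
____XXX___
____X__X__
___X______
___X_X____
__________

Derivation:
Simulating step by step:
Generation 0 (given above): 14 live cells
Generation 1: 10 live cells
(generation 1 grid is the final answer)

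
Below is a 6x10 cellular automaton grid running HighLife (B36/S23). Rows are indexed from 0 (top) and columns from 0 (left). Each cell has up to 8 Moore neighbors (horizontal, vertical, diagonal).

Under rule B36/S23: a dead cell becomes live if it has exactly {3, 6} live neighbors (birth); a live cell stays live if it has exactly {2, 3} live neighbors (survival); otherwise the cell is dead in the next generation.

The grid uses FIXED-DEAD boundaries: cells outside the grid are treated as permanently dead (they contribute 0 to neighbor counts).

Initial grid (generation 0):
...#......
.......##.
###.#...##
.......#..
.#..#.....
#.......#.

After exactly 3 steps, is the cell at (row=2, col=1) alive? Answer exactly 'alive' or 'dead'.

Answer: alive

Derivation:
Simulating step by step:
Generation 0 (given above): 14 live cells
Generation 1: 12 live cells
..........
.###...###
.#.......#
#.##....#.
..........
..........
Generation 2: 12 live cells
..#.....#.
.##.....##
#.#....#.#
.##.......
..........
..........
Generation 3: 14 live cells
.##.....##
..##...#.#
##.#.....#
.##.......
..........
..........

Cell (2,1) at generation 3: 1 -> alive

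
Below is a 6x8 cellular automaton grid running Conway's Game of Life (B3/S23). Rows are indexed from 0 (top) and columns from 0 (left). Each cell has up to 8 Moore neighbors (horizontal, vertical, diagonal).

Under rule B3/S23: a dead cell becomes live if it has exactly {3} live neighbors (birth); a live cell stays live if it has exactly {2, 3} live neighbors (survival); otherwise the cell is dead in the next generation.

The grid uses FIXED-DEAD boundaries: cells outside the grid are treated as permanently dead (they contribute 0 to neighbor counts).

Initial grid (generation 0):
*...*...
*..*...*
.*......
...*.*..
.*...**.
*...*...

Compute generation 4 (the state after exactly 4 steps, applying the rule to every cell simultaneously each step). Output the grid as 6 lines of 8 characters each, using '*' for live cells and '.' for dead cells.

Answer: ........
........
........
.....**.
........
........

Derivation:
Simulating step by step:
Generation 0 (given above): 13 live cells
Generation 1: 11 live cells
........
**......
..*.*...
..*.***.
.....**.
.....*..
Generation 2: 7 live cells
........
.*......
..*.*...
....*.*.
........
.....**.
Generation 3: 5 live cells
........
........
...*.*..
...*.*..
......*.
........
Generation 4: 2 live cells
(generation 4 grid is the final answer)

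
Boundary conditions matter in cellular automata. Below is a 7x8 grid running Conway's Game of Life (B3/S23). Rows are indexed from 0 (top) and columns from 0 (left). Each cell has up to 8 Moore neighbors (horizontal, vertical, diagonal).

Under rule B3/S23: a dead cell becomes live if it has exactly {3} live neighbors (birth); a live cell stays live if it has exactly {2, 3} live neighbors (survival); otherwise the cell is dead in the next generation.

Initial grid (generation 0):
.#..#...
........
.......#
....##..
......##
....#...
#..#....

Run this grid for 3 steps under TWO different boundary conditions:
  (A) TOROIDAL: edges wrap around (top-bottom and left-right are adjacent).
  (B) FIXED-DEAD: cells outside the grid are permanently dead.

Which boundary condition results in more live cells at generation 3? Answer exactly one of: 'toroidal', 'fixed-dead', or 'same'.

Under TOROIDAL boundary, generation 3:
........
........
........
.....#.#
.......#
....##..
....#...
Population = 6

Under FIXED-DEAD boundary, generation 3:
........
........
........
.....##.
.....##.
........
........
Population = 4

Comparison: toroidal=6, fixed-dead=4 -> toroidal

Answer: toroidal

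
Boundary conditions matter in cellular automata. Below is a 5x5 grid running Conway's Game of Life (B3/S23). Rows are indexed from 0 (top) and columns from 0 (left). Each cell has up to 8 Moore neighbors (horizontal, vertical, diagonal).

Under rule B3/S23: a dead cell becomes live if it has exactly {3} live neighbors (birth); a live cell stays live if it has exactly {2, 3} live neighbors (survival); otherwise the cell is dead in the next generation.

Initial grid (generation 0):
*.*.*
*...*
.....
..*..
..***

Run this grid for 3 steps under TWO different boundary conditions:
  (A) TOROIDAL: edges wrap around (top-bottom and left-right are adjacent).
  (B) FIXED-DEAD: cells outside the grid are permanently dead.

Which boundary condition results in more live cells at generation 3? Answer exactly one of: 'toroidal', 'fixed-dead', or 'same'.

Answer: same

Derivation:
Under TOROIDAL boundary, generation 3:
*...*
.....
.....
.....
.***.
Population = 5

Under FIXED-DEAD boundary, generation 3:
.....
.....
..**.
.*...
..**.
Population = 5

Comparison: toroidal=5, fixed-dead=5 -> same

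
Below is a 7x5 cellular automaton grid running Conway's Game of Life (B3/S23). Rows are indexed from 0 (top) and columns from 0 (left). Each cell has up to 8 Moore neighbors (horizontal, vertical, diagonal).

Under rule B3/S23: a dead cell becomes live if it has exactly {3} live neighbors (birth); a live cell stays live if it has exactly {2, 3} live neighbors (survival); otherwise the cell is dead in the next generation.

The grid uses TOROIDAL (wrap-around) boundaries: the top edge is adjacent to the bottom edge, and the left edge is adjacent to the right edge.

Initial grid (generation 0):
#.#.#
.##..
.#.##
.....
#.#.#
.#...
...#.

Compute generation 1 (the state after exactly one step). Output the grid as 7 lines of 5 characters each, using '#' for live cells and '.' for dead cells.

Answer: #.#.#
.....
##.#.
.##..
##...
#####
#####

Derivation:
Simulating step by step:
Generation 0 (given above): 13 live cells
Generation 1: 20 live cells
(generation 1 grid is the final answer)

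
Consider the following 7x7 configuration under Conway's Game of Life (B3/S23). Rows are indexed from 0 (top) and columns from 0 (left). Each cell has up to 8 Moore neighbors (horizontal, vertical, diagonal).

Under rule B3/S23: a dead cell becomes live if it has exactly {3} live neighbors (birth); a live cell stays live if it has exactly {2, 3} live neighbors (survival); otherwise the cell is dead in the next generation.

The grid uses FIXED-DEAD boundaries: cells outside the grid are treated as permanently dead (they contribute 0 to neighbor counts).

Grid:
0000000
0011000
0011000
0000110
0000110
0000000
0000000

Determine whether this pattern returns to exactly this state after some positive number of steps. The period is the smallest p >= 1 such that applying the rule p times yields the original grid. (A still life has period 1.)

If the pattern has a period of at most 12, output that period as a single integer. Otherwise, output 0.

Simulating and comparing each generation to the original:
Gen 0 (original, given above): 8 live cells
Gen 1: 6 live cells, differs from original
Gen 2: 8 live cells, MATCHES original -> period = 2

Answer: 2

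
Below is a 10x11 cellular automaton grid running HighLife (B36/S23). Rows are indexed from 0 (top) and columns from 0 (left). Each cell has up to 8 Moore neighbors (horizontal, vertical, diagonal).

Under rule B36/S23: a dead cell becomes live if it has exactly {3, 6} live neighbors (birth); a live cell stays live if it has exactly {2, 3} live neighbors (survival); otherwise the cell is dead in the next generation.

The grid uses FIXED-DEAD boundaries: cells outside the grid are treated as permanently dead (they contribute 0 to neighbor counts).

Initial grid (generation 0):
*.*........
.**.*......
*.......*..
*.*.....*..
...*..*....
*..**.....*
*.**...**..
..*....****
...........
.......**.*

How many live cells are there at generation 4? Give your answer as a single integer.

Answer: 26

Derivation:
Simulating step by step:
Generation 0 (given above): 29 live cells
Generation 1: 27 live cells
..**.......
*.**.......
*.**.......
.*.....*...
.****......
.*..*..*...
..*.*..*..*
.***...*.*.
..........*
...........
Generation 2: 27 live cells
.***.......
....*......
*..*.......
*.*.*......
**.**......
.*.***.....
....*.**...
.***....***
..*........
...........
Generation 3: 29 live cells
..**.......
.*..*......
.*.**......
*.*.*......
*..........
**....*....
.*....****.
.***...***.
.***.....*.
...........
Generation 4: 26 live cells
..**.......
.*..*......
**..**.....
*.*.*......
*..........
**....*.*..
......*..*.
*..*..*...*
.*.*.....*.
..*........
Population at generation 4: 26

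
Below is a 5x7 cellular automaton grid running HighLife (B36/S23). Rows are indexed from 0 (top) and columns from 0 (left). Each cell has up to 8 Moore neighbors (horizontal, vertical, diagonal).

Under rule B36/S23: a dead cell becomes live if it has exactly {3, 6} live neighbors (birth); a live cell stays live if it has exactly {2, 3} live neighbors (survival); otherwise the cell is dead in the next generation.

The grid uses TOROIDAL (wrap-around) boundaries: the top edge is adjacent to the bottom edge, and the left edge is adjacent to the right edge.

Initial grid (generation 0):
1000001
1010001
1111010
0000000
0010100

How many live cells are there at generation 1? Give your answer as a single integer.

Simulating step by step:
Generation 0 (given above): 12 live cells
Generation 1: 12 live cells
1001011
0111010
1011000
0000100
0000000
Population at generation 1: 12

Answer: 12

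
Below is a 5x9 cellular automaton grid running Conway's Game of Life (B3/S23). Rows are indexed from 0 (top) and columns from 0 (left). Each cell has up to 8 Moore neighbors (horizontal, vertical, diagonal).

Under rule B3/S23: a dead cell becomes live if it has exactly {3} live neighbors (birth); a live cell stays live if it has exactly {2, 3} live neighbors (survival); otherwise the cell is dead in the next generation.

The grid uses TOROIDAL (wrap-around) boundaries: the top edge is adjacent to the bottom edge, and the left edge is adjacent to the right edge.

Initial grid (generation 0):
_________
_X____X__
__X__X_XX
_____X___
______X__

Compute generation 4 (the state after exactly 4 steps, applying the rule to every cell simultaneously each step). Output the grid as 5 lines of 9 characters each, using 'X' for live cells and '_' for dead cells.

Answer: _______X_
______X_X
______X_X
_________
_________

Derivation:
Simulating step by step:
Generation 0 (given above): 8 live cells
Generation 1: 6 live cells
_________
______XX_
_____X_X_
_____X_X_
_________
Generation 2: 5 live cells
_________
______XX_
_____X_XX
_________
_________
Generation 3: 5 live cells
_________
______XXX
_______XX
_________
_________
Generation 4: 5 live cells
(generation 4 grid is the final answer)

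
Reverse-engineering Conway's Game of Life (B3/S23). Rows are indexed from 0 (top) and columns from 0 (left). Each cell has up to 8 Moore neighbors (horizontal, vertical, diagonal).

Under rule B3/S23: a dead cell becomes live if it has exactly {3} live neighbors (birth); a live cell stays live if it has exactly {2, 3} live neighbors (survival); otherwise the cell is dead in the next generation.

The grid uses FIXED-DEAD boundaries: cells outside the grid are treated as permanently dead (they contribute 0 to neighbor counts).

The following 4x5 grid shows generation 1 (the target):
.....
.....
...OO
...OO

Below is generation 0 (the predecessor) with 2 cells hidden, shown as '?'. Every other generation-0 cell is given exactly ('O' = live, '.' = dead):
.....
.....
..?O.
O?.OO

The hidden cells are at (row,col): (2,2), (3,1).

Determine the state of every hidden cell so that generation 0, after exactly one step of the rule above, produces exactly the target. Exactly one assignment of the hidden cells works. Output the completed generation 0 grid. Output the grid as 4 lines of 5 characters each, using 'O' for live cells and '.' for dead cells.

Answer: .....
.....
...O.
O..OO

Derivation:
Hidden generation-0 cells (in order): (2,2), (3,1).
A hidden cell only influences target cells in its own 3x3 neighborhood. Try each of the 2^2 = 4 assignments, step the completed generation 0 forward once under B3/S23, and compare with the target:
  (2,2)=. (3,1)=. -> step reproduces the target at every cell -> ACCEPT
  (2,2)=. (3,1)=O -> step gives (2,2)='O' but target has '.' -> reject
  (2,2)=O (3,1)=. -> step gives (2,2)='O' but target has '.' -> reject
  (2,2)=O (3,1)=O -> step gives (2,1)='O' but target has '.' -> reject
Unique solution: (2,2)=dead, (3,1)=dead.
Check: live-neighbor counts of every cell in the completed generation 0:
00000
00111
11223
01222
Applying B3/S23 to generation 0 with these counts gives:
.....
.....
...OO
...OO
which matches the target exactly.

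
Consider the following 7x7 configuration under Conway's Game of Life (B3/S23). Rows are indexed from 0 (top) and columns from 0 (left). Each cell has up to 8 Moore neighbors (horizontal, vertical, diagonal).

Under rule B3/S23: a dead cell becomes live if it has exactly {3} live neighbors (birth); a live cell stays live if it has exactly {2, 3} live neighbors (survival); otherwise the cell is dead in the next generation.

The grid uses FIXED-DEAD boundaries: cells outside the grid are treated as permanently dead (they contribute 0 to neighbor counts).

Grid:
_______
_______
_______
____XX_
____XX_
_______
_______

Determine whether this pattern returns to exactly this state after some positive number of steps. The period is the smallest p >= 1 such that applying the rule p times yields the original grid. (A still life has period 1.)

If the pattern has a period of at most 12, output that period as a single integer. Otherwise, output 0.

Answer: 1

Derivation:
Simulating and comparing each generation to the original:
Gen 0 (original, given above): 4 live cells
Gen 1: 4 live cells, MATCHES original -> period = 1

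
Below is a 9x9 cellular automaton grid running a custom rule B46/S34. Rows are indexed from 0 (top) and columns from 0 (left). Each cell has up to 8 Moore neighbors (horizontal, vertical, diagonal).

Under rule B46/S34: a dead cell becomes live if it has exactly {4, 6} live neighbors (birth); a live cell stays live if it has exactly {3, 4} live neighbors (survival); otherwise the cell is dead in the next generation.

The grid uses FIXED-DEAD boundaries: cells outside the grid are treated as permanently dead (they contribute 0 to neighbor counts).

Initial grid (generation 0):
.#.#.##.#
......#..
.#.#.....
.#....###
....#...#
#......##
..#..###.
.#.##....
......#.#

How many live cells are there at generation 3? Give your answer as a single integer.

Answer: 4

Derivation:
Simulating step by step:
Generation 0 (given above): 26 live cells
Generation 1: 13 live cells
.........
..#......
.......#.
.......#.
.......##
......###
......##.
.....###.
.........
Generation 2: 10 live cells
.........
.........
.........
.......##
......#.#
......#.#
.....#..#
......##.
.........
Generation 3: 4 live cells
.........
.........
.........
.......#.
.......##
.........
......#..
.........
.........
Population at generation 3: 4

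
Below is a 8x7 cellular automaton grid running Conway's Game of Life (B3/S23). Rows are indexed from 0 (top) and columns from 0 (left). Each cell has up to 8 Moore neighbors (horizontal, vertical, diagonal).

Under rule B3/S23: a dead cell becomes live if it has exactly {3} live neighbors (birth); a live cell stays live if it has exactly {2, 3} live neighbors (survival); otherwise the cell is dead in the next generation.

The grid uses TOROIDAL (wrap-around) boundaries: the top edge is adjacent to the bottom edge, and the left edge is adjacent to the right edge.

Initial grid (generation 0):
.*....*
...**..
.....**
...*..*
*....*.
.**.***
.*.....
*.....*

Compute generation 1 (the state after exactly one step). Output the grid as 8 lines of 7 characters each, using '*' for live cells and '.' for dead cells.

Answer: .....**
*...*.*
...*.**
*...*..
****...
.**.***
.**....
.*....*

Derivation:
Simulating step by step:
Generation 0 (given above): 18 live cells
Generation 1: 23 live cells
(generation 1 grid is the final answer)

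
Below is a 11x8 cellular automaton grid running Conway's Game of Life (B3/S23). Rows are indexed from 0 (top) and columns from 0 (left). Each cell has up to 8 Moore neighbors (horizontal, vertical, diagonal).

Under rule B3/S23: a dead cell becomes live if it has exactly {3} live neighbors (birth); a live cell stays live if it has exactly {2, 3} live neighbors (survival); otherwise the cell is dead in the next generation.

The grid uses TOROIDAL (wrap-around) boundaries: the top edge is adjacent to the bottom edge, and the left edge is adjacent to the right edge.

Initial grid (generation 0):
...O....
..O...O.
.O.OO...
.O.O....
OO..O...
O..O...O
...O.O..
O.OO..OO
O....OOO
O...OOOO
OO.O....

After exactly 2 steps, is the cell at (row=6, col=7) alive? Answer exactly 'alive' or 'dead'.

Answer: alive

Derivation:
Simulating step by step:
Generation 0 (given above): 33 live cells
Generation 1: 32 live cells
.O.O....
..O.O...
.O.OO...
.O.O....
.O.OO..O
OOOO...O
.O.O....
OOOO....
...O....
....O...
OOOO.OO.
Generation 2: 26 live cells
O....O..
.O..O...
.O..O...
.O......
....O..O
.......O
....O..O
OO.OO...
.O.OO...
.O..OO..
OO.O.O..

Cell (6,7) at generation 2: 1 -> alive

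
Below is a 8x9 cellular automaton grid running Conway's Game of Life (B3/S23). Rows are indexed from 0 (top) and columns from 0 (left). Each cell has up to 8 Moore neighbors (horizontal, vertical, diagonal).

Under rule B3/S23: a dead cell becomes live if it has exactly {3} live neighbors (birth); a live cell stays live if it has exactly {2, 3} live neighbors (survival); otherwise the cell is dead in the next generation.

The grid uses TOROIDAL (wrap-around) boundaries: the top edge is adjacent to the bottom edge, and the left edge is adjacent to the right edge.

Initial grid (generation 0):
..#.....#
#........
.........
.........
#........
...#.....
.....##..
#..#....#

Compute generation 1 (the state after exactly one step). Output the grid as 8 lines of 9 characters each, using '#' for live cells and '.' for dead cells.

Simulating step by step:
Generation 0 (given above): 10 live cells
Generation 1: 6 live cells
(generation 1 grid is the final answer)

Answer: .#......#
.........
.........
.........
.........
.........
....#....
#......##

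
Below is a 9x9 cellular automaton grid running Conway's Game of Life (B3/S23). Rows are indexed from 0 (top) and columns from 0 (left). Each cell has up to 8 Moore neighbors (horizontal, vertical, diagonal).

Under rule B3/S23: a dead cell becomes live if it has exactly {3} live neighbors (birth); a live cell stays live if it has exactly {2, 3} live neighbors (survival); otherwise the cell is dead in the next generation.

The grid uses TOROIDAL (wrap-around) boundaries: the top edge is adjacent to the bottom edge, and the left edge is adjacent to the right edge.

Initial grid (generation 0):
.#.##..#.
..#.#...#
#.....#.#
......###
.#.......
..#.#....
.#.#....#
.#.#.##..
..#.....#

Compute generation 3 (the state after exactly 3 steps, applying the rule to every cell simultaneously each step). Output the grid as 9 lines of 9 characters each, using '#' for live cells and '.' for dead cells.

Answer: .....#...
###......
###.#.#.#
..#..##..
.######..
..##.....
#..##..##
....#....
..##.....

Derivation:
Simulating step by step:
Generation 0 (given above): 25 live cells
Generation 1: 33 live cells
##..#..##
.##.##..#
#....##..
......#.#
.......#.
####.....
##.#.#...
.#.##..#.
##...###.
Generation 2: 27 live cells
...##....
..###....
##..#.#.#
.....##.#
###....##
#..##...#
........#
...#...#.
...#.#...
Generation 3: 29 live cells
(generation 3 grid is the final answer)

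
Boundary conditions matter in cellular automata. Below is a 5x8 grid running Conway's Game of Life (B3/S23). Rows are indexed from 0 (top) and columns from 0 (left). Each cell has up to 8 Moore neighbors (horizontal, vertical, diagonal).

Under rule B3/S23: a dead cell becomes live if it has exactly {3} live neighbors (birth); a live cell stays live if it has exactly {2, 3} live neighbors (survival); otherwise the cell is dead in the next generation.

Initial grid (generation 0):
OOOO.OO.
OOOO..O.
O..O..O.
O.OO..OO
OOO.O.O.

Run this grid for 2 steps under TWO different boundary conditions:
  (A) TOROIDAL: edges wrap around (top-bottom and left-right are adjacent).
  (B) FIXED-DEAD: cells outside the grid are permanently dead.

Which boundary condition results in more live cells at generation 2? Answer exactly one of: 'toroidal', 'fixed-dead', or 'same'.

Under TOROIDAL boundary, generation 2:
.....O..
......OO
....O.OO
...OO.O.
........
Population = 9

Under FIXED-DEAD boundary, generation 2:
....OOOO
...O...O
....O...
O..OO...
.O...O.O
Population = 13

Comparison: toroidal=9, fixed-dead=13 -> fixed-dead

Answer: fixed-dead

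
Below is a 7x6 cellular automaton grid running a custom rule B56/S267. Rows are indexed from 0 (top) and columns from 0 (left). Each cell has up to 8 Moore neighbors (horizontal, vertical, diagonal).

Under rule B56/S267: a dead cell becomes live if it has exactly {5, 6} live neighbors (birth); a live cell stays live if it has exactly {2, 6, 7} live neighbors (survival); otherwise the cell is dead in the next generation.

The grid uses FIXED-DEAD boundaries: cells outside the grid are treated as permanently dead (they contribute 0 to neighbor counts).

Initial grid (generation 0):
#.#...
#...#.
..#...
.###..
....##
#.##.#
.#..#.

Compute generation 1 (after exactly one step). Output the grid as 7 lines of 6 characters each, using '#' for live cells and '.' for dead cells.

Simulating step by step:
Generation 0 (given above): 16 live cells
Generation 1: 8 live cells
(generation 1 grid is the final answer)

Answer: ......
......
......
.#....
..##.#
..#.#.
.#..#.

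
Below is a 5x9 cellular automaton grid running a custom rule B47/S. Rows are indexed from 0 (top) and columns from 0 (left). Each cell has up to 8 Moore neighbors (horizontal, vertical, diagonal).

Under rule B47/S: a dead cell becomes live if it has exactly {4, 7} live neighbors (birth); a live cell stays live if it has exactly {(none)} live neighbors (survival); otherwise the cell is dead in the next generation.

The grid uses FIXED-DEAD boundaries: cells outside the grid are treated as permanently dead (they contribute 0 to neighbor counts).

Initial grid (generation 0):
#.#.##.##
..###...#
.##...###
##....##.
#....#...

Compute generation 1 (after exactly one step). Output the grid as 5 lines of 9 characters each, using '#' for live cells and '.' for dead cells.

Answer: .........
.....##..
...#.....
.........
.........

Derivation:
Simulating step by step:
Generation 0 (given above): 21 live cells
Generation 1: 3 live cells
(generation 1 grid is the final answer)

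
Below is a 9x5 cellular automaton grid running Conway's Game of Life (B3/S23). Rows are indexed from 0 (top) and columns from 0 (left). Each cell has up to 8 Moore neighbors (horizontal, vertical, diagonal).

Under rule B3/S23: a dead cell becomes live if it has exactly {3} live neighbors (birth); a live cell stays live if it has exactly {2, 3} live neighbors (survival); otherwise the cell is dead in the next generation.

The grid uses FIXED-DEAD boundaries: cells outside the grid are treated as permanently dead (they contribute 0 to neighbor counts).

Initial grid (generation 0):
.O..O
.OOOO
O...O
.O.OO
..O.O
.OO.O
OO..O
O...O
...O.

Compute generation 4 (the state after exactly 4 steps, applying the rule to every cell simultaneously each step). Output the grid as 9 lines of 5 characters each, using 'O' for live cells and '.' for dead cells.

Simulating step by step:
Generation 0 (given above): 22 live cells
Generation 1: 21 live cells
.O..O
OOO.O
O....
.OO.O
....O
O.O.O
O.O.O
OO.OO
.....
Generation 2: 21 live cells
OOOO.
O.OO.
O....
.O.O.
..O.O
....O
O.O.O
OOOOO
.....
Generation 3: 22 live cells
O..O.
O..O.
O..O.
.OOO.
..O.O
.O..O
O.O.O
O.O.O
.OOO.
Generation 4: 22 live cells
(generation 4 grid is the final answer)

Answer: .....
OOOOO
O..OO
.O..O
....O
.OO.O
O.O.O
O...O
.OOO.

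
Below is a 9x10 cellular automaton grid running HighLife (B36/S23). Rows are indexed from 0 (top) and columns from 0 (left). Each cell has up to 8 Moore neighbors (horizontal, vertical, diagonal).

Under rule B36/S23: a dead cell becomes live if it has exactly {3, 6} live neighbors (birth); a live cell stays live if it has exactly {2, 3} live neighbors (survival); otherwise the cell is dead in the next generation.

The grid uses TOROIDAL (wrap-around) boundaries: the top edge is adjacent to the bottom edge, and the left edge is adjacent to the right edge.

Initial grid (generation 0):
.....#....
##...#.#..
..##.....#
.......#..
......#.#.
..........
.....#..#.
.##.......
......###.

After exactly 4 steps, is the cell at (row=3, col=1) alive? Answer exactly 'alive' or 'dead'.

Simulating step by step:
Generation 0 (given above): 18 live cells
Generation 1: 20 live cells
.....#..#.
###.#.#...
###...#.#.
.......##.
.......#..
.......#..
..........
......#.#.
......##..
Generation 2: 23 live cells
.#...#....
#.##..#...
#.##.##.#.
.#....#.##
......##..
..........
.......#..
......#...
.....##.#.
Generation 3: 32 live cells
.##.##.#..
#..#..##.#
#..####.#.
###....###
......###.
......##..
..........
.....##...
.....###..
Generation 4: 27 live cells
#####.....
#...##...#
...###.#..
#####.....
##........
......#.#.
.....#.#..
.....#.#..
.......#..

Cell (3,1) at generation 4: 1 -> alive

Answer: alive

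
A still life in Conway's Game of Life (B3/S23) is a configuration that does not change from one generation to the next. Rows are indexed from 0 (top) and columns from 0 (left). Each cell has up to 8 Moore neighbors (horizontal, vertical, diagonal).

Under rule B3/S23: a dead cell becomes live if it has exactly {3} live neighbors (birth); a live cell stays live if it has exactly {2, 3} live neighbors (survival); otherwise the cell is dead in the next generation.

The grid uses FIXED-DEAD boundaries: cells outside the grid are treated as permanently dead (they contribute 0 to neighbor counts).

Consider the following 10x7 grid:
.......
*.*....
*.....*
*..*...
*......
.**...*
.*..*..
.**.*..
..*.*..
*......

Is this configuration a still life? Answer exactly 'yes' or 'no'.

Compute generation 1 and compare to generation 0 (given above):
Generation 1:
.......
.*.....
*......
**.....
*.*....
***....
*....*.
.**.**.
..*....
.......
Cell (1,0) differs: gen0=1 vs gen1=0 -> NOT a still life.

Answer: no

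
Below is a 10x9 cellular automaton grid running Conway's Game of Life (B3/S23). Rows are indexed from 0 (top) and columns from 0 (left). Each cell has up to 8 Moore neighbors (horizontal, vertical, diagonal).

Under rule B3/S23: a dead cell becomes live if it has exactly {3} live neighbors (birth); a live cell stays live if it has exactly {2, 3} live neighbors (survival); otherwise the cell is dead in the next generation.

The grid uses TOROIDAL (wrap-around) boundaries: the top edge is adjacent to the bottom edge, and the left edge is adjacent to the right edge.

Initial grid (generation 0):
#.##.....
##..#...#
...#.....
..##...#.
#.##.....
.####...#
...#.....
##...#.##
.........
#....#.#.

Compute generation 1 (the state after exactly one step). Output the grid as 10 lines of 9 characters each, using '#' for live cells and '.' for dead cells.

Simulating step by step:
Generation 0 (given above): 28 live cells
Generation 1: 27 live cells
(generation 1 grid is the final answer)

Answer: ..###....
##..#...#
##.##...#
.#..#....
#.......#
##..#....
...#...#.
#.......#
.#.....#.
.#......#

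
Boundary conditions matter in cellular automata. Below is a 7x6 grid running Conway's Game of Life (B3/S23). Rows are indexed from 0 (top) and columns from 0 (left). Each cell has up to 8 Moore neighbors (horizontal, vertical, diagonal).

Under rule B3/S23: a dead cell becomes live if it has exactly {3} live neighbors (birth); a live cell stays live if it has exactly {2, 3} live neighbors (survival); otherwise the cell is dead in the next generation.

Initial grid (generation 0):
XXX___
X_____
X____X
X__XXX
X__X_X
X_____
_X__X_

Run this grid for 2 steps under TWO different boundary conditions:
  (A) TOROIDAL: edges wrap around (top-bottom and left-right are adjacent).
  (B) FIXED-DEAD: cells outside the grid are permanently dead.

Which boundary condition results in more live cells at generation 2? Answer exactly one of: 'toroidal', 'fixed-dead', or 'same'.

Answer: toroidal

Derivation:
Under TOROIDAL boundary, generation 2:
XX___X
XX____
__X___
XX____
_X_XX_
XX_XXX
__XXX_
Population = 19

Under FIXED-DEAD boundary, generation 2:
XX____
______
__X_X_
_____X
___X_X
XXX_X_
______
Population = 11

Comparison: toroidal=19, fixed-dead=11 -> toroidal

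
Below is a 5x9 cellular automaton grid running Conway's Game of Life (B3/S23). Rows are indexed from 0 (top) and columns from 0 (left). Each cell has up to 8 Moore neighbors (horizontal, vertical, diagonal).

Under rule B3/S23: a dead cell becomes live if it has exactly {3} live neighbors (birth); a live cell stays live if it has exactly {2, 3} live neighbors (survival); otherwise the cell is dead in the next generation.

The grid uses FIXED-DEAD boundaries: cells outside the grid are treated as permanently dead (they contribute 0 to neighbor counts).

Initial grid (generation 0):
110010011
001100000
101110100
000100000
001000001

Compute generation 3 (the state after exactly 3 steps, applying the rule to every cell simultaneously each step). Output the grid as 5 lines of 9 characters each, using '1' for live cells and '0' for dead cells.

Answer: 011100000
100111000
110111000
000000000
000000000

Derivation:
Simulating step by step:
Generation 0 (given above): 15 live cells
Generation 1: 10 live cells
011100000
100001010
010010000
010010000
000000000
Generation 2: 9 live cells
011000000
100110000
110011000
000000000
000000000
Generation 3: 12 live cells
(generation 3 grid is the final answer)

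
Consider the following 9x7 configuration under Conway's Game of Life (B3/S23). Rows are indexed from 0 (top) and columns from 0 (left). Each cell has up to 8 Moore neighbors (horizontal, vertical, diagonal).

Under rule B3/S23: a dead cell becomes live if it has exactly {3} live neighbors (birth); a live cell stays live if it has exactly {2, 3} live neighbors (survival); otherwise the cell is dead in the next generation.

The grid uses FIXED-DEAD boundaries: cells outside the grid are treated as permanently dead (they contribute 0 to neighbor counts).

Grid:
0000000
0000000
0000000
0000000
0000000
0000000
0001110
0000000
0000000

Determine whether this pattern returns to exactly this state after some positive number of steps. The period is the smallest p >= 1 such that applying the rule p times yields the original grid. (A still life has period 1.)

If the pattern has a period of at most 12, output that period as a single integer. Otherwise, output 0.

Simulating and comparing each generation to the original:
Gen 0 (original, given above): 3 live cells
Gen 1: 3 live cells, differs from original
Gen 2: 3 live cells, MATCHES original -> period = 2

Answer: 2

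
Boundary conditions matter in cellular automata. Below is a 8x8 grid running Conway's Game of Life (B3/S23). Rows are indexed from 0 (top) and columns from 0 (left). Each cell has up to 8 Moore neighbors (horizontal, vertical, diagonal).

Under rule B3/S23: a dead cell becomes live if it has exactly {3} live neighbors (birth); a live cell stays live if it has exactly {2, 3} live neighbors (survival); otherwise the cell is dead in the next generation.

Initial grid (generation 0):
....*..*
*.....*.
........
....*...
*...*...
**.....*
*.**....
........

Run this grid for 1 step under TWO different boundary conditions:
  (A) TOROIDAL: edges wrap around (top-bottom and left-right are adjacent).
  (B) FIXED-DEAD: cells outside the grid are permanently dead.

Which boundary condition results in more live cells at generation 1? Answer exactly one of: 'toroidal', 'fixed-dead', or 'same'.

Answer: toroidal

Derivation:
Under TOROIDAL boundary, generation 1:
.......*
.......*
........
........
**.....*
..**...*
*.*....*
...*....
Population = 12

Under FIXED-DEAD boundary, generation 1:
........
........
........
........
**......
*.**....
*.*.....
........
Population = 7

Comparison: toroidal=12, fixed-dead=7 -> toroidal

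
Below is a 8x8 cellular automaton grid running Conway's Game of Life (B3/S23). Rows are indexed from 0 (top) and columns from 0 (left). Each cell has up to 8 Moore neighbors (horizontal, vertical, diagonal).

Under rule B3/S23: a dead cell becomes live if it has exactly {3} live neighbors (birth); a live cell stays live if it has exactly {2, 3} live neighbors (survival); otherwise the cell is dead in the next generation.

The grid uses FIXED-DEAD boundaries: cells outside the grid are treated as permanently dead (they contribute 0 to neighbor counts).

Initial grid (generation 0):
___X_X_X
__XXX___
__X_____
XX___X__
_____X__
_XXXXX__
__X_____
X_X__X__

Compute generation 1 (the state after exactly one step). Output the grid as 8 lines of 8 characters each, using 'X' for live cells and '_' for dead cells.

Simulating step by step:
Generation 0 (given above): 20 live cells
Generation 1: 18 live cells
(generation 1 grid is the final answer)

Answer: __XX____
__X_X___
__X_X___
_X______
X__X_XX_
_XXXXX__
_____X__
_X______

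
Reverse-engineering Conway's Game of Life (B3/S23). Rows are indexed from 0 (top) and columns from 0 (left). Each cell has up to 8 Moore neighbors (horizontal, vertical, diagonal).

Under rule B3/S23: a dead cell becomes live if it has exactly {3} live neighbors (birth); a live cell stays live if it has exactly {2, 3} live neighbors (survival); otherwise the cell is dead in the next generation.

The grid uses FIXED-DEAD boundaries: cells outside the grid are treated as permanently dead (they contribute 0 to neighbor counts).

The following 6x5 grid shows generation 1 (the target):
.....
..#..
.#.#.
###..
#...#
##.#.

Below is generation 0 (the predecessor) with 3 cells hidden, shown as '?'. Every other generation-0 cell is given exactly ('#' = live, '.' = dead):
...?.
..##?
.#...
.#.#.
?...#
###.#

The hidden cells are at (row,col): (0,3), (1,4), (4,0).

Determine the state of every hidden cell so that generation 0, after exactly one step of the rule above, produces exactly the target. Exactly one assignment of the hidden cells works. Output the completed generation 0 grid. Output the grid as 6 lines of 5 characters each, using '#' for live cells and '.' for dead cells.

Hidden generation-0 cells (in order): (0,3), (1,4), (4,0).
A hidden cell only influences target cells in its own 3x3 neighborhood. Try each of the 2^3 = 8 assignments, step the completed generation 0 forward once under B3/S23, and compare with the target:
  (0,3)=. (1,4)=. (4,0)=. -> step gives (3,0)='.' but target has '#' -> reject
  (0,3)=. (1,4)=. (4,0)=# -> step reproduces the target at every cell -> ACCEPT
  (0,3)=. (1,4)=# (4,0)=. -> step gives (0,3)='#' but target has '.' -> reject
  (0,3)=. (1,4)=# (4,0)=# -> step gives (0,3)='#' but target has '.' -> reject
  (0,3)=# (1,4)=. (4,0)=. -> step gives (0,2)='#' but target has '.' -> reject
  (0,3)=# (1,4)=. (4,0)=# -> step gives (0,2)='#' but target has '.' -> reject
  (0,3)=# (1,4)=# (4,0)=. -> step gives (0,2)='#' but target has '.' -> reject
  (0,3)=# (1,4)=# (4,0)=# -> step gives (0,2)='#' but target has '.' -> reject
Unique solution: (0,3)=dead, (1,4)=dead, (4,0)=live.
Check: live-neighbor counts of every cell in the completed generation 0:
01221
12211
22532
32312
35442
23131
Applying B3/S23 to generation 0 with these counts gives:
.....
..#..
.#.#.
###..
#...#
##.#.
which matches the target exactly.

Answer: .....
..##.
.#...
.#.#.
#...#
###.#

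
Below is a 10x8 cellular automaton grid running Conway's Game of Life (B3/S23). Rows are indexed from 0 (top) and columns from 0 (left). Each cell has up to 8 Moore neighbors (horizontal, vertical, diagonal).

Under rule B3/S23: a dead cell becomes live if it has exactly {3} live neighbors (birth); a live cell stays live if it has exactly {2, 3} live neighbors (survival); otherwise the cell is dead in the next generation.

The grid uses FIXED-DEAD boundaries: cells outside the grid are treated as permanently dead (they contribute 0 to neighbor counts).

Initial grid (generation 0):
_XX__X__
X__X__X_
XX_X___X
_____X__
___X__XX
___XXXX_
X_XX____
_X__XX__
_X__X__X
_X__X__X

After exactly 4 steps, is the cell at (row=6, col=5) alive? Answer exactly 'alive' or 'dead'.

Answer: alive

Derivation:
Simulating step by step:
Generation 0 (given above): 30 live cells
Generation 1: 32 live cells
_XX_____
X__XX_X_
XXX_X_X_
__X_X__X
___X___X
_____XXX
_XX___X_
XX__XX__
XXXXX_X_
________
Generation 2: 36 live cells
_XXX____
X___X___
X_X_X_XX
__X_XXXX
___XXX_X
__X__X_X
XXX_X__X
____X_X_
X_XXX___
_XXX____
Generation 3: 25 live cells
_XXX____
X___XX__
____X__X
_XX_____
__X____X
__X__X_X
_XX_X__X
X___X___
____XX__
_X__X___
Generation 4: 32 live cells
_XXXX___
_XX_XX__
_X_XXX__
_XXX____
__XX__X_
__X____X
_XX_XXX_
_X__X___
___XXX__
____XX__

Cell (6,5) at generation 4: 1 -> alive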